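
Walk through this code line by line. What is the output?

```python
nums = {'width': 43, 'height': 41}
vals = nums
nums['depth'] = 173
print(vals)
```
{'width': 43, 'height': 41, 'depth': 173}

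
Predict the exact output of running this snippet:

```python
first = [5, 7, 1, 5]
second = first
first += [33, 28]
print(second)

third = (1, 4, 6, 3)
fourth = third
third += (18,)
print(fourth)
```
[5, 7, 1, 5, 33, 28]
(1, 4, 6, 3)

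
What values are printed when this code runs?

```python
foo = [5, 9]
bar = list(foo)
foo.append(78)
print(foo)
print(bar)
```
[5, 9, 78]
[5, 9]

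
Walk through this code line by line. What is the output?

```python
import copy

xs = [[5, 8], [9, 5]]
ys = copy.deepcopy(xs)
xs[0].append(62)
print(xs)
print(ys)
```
[[5, 8, 62], [9, 5]]
[[5, 8], [9, 5]]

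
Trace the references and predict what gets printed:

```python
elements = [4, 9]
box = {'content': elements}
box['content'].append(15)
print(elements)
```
[4, 9, 15]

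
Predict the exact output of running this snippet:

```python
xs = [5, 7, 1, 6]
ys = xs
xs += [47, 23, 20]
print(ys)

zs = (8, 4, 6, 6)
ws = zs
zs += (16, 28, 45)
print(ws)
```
[5, 7, 1, 6, 47, 23, 20]
(8, 4, 6, 6)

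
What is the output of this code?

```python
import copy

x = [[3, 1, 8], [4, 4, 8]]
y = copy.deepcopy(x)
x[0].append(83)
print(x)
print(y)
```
[[3, 1, 8, 83], [4, 4, 8]]
[[3, 1, 8], [4, 4, 8]]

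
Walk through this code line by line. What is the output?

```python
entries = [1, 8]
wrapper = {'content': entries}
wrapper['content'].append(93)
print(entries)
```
[1, 8, 93]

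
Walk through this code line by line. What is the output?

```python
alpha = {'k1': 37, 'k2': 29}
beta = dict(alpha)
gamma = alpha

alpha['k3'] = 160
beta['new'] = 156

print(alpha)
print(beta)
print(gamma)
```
{'k1': 37, 'k2': 29, 'k3': 160}
{'k1': 37, 'k2': 29, 'new': 156}
{'k1': 37, 'k2': 29, 'k3': 160}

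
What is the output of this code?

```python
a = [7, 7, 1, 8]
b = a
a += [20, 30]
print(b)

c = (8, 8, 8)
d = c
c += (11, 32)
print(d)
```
[7, 7, 1, 8, 20, 30]
(8, 8, 8)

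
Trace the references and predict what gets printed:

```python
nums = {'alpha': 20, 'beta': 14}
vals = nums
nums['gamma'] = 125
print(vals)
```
{'alpha': 20, 'beta': 14, 'gamma': 125}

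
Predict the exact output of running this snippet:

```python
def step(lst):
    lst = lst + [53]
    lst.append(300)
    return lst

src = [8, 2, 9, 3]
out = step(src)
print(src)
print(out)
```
[8, 2, 9, 3]
[8, 2, 9, 3, 53, 300]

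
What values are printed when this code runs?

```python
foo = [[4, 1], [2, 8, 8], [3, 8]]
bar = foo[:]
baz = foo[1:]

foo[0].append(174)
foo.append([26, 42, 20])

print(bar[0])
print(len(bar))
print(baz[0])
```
[4, 1, 174]
3
[2, 8, 8]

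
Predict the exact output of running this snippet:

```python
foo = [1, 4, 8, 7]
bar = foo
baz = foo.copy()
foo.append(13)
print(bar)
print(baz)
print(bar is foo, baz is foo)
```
[1, 4, 8, 7, 13]
[1, 4, 8, 7]
True False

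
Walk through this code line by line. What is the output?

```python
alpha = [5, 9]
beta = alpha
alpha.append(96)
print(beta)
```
[5, 9, 96]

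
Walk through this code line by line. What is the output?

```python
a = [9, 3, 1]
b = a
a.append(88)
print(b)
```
[9, 3, 1, 88]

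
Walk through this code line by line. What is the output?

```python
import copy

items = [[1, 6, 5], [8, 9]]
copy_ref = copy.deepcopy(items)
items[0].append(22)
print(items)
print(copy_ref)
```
[[1, 6, 5, 22], [8, 9]]
[[1, 6, 5], [8, 9]]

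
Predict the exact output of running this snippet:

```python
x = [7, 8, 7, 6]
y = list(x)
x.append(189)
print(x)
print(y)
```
[7, 8, 7, 6, 189]
[7, 8, 7, 6]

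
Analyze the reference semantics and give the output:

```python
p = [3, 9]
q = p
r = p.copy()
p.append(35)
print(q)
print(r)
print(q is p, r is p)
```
[3, 9, 35]
[3, 9]
True False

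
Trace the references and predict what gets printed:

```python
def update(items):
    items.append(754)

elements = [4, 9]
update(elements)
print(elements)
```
[4, 9, 754]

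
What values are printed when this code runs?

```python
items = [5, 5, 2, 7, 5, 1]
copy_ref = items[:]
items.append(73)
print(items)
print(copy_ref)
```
[5, 5, 2, 7, 5, 1, 73]
[5, 5, 2, 7, 5, 1]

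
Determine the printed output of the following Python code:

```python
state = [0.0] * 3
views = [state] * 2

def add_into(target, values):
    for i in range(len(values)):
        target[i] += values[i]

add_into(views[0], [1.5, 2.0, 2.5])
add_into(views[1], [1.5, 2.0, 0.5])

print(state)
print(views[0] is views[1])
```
[3.0, 4.0, 3.0]
True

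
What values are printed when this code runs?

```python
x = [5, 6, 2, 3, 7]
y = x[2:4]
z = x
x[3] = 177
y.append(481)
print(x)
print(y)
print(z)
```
[5, 6, 2, 177, 7]
[2, 3, 481]
[5, 6, 2, 177, 7]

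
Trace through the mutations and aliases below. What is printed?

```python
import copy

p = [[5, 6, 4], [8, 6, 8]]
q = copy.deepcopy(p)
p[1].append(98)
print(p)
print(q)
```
[[5, 6, 4], [8, 6, 8, 98]]
[[5, 6, 4], [8, 6, 8]]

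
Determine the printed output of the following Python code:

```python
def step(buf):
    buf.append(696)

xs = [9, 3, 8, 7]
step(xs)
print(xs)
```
[9, 3, 8, 7, 696]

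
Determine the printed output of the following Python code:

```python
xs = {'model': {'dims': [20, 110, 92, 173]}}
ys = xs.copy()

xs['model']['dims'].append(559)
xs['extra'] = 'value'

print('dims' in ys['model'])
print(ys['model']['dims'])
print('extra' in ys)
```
True
[20, 110, 92, 173, 559]
False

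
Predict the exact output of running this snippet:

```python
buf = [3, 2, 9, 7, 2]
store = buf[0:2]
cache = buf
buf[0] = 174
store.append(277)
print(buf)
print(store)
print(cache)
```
[174, 2, 9, 7, 2]
[3, 2, 277]
[174, 2, 9, 7, 2]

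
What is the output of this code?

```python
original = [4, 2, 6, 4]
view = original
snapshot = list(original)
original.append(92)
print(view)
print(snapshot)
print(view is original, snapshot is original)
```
[4, 2, 6, 4, 92]
[4, 2, 6, 4]
True False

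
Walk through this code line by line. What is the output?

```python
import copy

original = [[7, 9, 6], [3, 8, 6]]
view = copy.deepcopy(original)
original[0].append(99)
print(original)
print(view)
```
[[7, 9, 6, 99], [3, 8, 6]]
[[7, 9, 6], [3, 8, 6]]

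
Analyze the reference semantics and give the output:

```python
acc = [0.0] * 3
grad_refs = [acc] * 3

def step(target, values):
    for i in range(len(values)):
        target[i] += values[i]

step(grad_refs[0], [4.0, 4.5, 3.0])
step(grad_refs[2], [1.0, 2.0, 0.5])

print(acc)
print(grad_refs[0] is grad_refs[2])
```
[5.0, 6.5, 3.5]
True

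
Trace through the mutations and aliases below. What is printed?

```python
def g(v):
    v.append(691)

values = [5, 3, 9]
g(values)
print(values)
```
[5, 3, 9, 691]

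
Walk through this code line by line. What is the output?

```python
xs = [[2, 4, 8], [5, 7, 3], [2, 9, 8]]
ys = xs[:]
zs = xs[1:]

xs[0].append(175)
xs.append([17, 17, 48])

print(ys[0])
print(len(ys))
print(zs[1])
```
[2, 4, 8, 175]
3
[2, 9, 8]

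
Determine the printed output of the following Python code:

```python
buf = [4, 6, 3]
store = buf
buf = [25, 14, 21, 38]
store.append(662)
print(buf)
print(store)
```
[25, 14, 21, 38]
[4, 6, 3, 662]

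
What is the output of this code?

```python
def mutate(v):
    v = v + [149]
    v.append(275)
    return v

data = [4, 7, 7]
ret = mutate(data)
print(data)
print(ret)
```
[4, 7, 7]
[4, 7, 7, 149, 275]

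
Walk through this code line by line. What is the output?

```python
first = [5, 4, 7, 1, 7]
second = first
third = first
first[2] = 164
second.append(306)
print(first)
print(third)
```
[5, 4, 164, 1, 7, 306]
[5, 4, 164, 1, 7, 306]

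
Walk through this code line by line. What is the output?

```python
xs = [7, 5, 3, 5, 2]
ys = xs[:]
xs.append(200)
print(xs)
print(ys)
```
[7, 5, 3, 5, 2, 200]
[7, 5, 3, 5, 2]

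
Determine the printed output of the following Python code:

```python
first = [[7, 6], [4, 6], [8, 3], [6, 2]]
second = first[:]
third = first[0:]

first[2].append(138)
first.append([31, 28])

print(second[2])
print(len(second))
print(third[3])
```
[8, 3, 138]
4
[6, 2]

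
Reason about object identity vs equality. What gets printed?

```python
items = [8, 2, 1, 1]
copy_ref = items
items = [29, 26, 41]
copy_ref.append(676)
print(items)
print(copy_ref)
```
[29, 26, 41]
[8, 2, 1, 1, 676]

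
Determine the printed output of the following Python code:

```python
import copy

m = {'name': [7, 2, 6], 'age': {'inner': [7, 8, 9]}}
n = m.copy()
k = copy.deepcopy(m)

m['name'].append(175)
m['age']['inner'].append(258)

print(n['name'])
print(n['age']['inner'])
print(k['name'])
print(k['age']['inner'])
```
[7, 2, 6, 175]
[7, 8, 9, 258]
[7, 2, 6]
[7, 8, 9]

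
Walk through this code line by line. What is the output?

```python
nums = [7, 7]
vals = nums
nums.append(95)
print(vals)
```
[7, 7, 95]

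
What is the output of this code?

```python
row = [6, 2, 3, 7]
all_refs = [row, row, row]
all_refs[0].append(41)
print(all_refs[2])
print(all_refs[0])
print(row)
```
[6, 2, 3, 7, 41]
[6, 2, 3, 7, 41]
[6, 2, 3, 7, 41]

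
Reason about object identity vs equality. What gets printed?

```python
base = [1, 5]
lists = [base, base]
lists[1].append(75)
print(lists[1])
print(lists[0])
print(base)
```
[1, 5, 75]
[1, 5, 75]
[1, 5, 75]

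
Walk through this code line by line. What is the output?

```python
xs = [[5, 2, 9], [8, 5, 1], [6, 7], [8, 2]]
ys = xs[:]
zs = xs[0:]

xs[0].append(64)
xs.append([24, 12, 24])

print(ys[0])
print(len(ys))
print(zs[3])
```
[5, 2, 9, 64]
4
[8, 2]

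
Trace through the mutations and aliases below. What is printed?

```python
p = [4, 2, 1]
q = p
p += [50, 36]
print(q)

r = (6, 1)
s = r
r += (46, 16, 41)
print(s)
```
[4, 2, 1, 50, 36]
(6, 1)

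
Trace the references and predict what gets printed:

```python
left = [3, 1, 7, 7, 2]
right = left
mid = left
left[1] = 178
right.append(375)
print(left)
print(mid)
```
[3, 178, 7, 7, 2, 375]
[3, 178, 7, 7, 2, 375]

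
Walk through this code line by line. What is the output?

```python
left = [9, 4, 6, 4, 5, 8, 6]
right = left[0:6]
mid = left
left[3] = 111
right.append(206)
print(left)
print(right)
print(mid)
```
[9, 4, 6, 111, 5, 8, 6]
[9, 4, 6, 4, 5, 8, 206]
[9, 4, 6, 111, 5, 8, 6]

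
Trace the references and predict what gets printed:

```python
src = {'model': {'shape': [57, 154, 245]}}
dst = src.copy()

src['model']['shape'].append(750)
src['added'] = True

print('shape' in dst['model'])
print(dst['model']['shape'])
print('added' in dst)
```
True
[57, 154, 245, 750]
False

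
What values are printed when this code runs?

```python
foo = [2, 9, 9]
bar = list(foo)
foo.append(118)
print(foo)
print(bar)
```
[2, 9, 9, 118]
[2, 9, 9]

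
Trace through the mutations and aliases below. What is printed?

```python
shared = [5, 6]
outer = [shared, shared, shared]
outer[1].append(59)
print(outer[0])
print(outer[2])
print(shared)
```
[5, 6, 59]
[5, 6, 59]
[5, 6, 59]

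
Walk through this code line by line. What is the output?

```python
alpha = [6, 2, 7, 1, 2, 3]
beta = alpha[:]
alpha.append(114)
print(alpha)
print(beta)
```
[6, 2, 7, 1, 2, 3, 114]
[6, 2, 7, 1, 2, 3]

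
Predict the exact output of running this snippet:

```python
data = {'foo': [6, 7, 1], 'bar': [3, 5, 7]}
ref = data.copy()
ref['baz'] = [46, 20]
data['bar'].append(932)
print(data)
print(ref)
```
{'foo': [6, 7, 1], 'bar': [3, 5, 7, 932]}
{'foo': [6, 7, 1], 'bar': [3, 5, 7, 932], 'baz': [46, 20]}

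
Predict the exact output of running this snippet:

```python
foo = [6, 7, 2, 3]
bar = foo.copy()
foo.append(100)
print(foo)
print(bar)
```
[6, 7, 2, 3, 100]
[6, 7, 2, 3]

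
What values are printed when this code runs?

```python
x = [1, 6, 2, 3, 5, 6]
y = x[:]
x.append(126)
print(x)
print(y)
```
[1, 6, 2, 3, 5, 6, 126]
[1, 6, 2, 3, 5, 6]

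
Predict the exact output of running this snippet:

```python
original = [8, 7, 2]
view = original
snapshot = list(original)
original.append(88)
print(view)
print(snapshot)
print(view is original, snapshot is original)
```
[8, 7, 2, 88]
[8, 7, 2]
True False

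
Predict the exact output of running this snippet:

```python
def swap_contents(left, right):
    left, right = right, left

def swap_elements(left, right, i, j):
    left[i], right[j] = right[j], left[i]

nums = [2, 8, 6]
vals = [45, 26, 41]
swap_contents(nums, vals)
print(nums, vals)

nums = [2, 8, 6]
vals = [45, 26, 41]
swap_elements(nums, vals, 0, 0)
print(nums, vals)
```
[2, 8, 6] [45, 26, 41]
[45, 8, 6] [2, 26, 41]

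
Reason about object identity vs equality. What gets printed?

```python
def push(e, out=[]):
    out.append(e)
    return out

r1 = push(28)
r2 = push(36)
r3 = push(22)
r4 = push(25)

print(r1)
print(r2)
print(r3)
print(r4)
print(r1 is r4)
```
[28, 36, 22, 25]
[28, 36, 22, 25]
[28, 36, 22, 25]
[28, 36, 22, 25]
True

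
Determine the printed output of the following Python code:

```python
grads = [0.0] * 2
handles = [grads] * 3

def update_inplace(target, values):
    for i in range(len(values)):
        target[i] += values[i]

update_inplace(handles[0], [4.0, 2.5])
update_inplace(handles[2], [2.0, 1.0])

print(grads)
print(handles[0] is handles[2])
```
[6.0, 3.5]
True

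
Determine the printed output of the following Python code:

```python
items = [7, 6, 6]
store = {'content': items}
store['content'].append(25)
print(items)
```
[7, 6, 6, 25]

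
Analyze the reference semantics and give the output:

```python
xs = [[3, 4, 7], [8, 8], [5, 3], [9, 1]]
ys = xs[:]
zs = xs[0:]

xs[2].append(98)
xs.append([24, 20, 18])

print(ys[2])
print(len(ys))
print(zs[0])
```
[5, 3, 98]
4
[3, 4, 7]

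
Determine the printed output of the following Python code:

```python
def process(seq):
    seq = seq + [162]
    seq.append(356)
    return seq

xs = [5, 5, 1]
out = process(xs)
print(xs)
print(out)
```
[5, 5, 1]
[5, 5, 1, 162, 356]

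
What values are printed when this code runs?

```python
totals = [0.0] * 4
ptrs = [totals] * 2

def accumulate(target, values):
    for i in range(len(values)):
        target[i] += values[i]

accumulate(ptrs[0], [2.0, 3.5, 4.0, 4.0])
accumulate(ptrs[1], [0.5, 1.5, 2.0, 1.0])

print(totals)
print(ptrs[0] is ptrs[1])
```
[2.5, 5.0, 6.0, 5.0]
True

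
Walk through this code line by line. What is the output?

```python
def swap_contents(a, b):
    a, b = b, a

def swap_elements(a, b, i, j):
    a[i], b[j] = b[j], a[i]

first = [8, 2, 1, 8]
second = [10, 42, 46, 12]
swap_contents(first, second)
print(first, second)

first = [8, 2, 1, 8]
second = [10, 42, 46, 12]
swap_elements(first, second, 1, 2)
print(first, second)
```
[8, 2, 1, 8] [10, 42, 46, 12]
[8, 46, 1, 8] [10, 42, 2, 12]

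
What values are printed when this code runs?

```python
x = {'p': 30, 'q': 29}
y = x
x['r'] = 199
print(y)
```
{'p': 30, 'q': 29, 'r': 199}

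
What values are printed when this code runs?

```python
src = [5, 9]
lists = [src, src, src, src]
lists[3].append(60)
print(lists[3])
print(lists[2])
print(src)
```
[5, 9, 60]
[5, 9, 60]
[5, 9, 60]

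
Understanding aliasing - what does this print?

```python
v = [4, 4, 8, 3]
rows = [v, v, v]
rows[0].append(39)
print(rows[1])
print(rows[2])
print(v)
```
[4, 4, 8, 3, 39]
[4, 4, 8, 3, 39]
[4, 4, 8, 3, 39]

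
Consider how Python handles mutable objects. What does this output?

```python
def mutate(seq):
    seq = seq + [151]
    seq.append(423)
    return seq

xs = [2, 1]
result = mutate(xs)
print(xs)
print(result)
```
[2, 1]
[2, 1, 151, 423]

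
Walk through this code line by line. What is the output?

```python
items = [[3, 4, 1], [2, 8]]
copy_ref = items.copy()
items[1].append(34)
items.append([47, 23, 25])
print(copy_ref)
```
[[3, 4, 1], [2, 8, 34]]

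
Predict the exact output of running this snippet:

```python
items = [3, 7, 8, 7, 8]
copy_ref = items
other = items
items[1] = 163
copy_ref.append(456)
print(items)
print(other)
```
[3, 163, 8, 7, 8, 456]
[3, 163, 8, 7, 8, 456]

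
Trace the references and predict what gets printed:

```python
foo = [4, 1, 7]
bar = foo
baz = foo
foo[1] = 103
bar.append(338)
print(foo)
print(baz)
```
[4, 103, 7, 338]
[4, 103, 7, 338]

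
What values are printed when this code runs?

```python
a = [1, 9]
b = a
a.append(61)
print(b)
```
[1, 9, 61]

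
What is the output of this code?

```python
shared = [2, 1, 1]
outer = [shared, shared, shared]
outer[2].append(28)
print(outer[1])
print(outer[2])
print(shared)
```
[2, 1, 1, 28]
[2, 1, 1, 28]
[2, 1, 1, 28]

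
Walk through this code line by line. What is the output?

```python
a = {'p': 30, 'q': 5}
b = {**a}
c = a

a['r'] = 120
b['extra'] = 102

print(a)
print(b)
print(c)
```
{'p': 30, 'q': 5, 'r': 120}
{'p': 30, 'q': 5, 'extra': 102}
{'p': 30, 'q': 5, 'r': 120}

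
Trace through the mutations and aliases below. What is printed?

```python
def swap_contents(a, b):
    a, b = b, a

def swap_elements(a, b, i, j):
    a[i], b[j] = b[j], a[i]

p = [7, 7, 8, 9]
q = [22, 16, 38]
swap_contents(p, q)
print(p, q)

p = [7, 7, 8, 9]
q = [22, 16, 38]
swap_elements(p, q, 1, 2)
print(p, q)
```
[7, 7, 8, 9] [22, 16, 38]
[7, 38, 8, 9] [22, 16, 7]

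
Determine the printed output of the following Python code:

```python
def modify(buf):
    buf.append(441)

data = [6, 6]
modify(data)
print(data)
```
[6, 6, 441]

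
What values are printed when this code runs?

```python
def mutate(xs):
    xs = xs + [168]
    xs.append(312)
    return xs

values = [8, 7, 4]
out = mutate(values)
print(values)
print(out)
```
[8, 7, 4]
[8, 7, 4, 168, 312]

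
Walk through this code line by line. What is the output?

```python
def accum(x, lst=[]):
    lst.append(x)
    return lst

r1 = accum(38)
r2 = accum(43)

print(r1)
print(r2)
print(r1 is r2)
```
[38, 43]
[38, 43]
True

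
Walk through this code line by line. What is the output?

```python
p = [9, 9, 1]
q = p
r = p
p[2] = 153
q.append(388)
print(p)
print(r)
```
[9, 9, 153, 388]
[9, 9, 153, 388]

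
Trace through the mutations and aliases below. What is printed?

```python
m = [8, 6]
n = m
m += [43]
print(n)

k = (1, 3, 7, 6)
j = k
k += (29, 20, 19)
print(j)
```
[8, 6, 43]
(1, 3, 7, 6)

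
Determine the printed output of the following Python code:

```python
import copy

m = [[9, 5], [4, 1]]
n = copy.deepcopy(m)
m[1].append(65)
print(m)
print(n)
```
[[9, 5], [4, 1, 65]]
[[9, 5], [4, 1]]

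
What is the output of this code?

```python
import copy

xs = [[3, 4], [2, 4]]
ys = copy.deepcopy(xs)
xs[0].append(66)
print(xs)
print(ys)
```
[[3, 4, 66], [2, 4]]
[[3, 4], [2, 4]]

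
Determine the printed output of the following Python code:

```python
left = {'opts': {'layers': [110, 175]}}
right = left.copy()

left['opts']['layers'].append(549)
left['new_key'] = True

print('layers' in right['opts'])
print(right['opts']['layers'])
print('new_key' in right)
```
True
[110, 175, 549]
False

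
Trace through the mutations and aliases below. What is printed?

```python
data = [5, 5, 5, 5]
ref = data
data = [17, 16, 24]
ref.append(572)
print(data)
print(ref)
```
[17, 16, 24]
[5, 5, 5, 5, 572]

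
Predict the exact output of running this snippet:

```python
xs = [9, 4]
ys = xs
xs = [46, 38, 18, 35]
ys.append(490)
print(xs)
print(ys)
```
[46, 38, 18, 35]
[9, 4, 490]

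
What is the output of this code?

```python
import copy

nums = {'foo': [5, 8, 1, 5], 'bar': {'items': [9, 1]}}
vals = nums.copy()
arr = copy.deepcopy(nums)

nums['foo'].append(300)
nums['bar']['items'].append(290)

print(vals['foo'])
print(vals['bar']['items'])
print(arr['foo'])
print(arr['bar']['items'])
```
[5, 8, 1, 5, 300]
[9, 1, 290]
[5, 8, 1, 5]
[9, 1]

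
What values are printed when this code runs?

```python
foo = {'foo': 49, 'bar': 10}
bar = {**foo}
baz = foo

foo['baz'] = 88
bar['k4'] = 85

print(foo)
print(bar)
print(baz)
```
{'foo': 49, 'bar': 10, 'baz': 88}
{'foo': 49, 'bar': 10, 'k4': 85}
{'foo': 49, 'bar': 10, 'baz': 88}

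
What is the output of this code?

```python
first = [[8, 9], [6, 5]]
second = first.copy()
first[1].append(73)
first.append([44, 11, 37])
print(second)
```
[[8, 9], [6, 5, 73]]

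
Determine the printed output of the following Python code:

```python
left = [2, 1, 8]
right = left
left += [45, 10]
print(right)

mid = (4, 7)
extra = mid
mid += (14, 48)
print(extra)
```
[2, 1, 8, 45, 10]
(4, 7)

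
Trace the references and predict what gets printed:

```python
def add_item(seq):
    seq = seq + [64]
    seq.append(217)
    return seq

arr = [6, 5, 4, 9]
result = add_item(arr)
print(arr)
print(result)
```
[6, 5, 4, 9]
[6, 5, 4, 9, 64, 217]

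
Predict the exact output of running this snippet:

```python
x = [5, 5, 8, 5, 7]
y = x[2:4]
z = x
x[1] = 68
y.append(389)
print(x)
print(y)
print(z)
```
[5, 68, 8, 5, 7]
[8, 5, 389]
[5, 68, 8, 5, 7]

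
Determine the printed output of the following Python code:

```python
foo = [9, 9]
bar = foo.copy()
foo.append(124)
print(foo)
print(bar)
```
[9, 9, 124]
[9, 9]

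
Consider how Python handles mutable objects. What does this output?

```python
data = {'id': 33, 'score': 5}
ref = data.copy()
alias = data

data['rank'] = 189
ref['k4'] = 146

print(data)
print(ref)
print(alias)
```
{'id': 33, 'score': 5, 'rank': 189}
{'id': 33, 'score': 5, 'k4': 146}
{'id': 33, 'score': 5, 'rank': 189}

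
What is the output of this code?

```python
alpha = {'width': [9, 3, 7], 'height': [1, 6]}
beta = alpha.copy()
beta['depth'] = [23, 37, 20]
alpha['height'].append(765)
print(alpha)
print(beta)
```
{'width': [9, 3, 7], 'height': [1, 6, 765]}
{'width': [9, 3, 7], 'height': [1, 6, 765], 'depth': [23, 37, 20]}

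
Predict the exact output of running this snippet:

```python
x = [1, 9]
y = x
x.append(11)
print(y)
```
[1, 9, 11]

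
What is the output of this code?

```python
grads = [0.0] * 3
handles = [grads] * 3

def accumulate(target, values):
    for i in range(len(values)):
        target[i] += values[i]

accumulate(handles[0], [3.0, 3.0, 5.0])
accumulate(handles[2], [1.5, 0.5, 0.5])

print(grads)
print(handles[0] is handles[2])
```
[4.5, 3.5, 5.5]
True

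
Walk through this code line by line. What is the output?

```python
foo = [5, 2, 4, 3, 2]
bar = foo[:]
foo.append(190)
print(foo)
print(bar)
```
[5, 2, 4, 3, 2, 190]
[5, 2, 4, 3, 2]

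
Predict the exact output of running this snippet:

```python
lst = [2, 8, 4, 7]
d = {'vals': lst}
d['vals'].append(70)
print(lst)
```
[2, 8, 4, 7, 70]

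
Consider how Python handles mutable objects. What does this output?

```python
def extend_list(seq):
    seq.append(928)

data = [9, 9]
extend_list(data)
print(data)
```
[9, 9, 928]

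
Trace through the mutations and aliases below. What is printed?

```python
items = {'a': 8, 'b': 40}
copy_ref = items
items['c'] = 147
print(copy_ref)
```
{'a': 8, 'b': 40, 'c': 147}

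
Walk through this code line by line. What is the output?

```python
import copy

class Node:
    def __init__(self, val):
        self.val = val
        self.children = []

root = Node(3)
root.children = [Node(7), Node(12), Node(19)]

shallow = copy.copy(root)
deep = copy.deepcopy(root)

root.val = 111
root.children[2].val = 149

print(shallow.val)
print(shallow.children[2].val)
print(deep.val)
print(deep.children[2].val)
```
3
149
3
19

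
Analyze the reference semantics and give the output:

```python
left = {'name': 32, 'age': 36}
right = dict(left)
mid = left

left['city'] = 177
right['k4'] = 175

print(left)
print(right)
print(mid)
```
{'name': 32, 'age': 36, 'city': 177}
{'name': 32, 'age': 36, 'k4': 175}
{'name': 32, 'age': 36, 'city': 177}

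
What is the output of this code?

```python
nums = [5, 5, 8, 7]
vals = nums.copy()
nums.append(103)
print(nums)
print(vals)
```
[5, 5, 8, 7, 103]
[5, 5, 8, 7]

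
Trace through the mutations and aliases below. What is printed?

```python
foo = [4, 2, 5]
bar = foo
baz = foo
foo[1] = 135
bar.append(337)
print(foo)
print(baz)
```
[4, 135, 5, 337]
[4, 135, 5, 337]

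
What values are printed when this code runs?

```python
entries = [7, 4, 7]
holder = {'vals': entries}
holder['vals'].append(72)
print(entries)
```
[7, 4, 7, 72]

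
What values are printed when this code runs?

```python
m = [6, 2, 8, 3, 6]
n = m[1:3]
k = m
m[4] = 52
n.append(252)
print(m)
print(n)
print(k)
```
[6, 2, 8, 3, 52]
[2, 8, 252]
[6, 2, 8, 3, 52]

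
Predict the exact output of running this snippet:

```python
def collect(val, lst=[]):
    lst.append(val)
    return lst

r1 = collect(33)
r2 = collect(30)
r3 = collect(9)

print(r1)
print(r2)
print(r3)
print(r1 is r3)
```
[33, 30, 9]
[33, 30, 9]
[33, 30, 9]
True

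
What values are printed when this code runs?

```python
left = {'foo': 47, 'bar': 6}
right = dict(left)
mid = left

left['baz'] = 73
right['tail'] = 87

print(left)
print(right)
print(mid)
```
{'foo': 47, 'bar': 6, 'baz': 73}
{'foo': 47, 'bar': 6, 'tail': 87}
{'foo': 47, 'bar': 6, 'baz': 73}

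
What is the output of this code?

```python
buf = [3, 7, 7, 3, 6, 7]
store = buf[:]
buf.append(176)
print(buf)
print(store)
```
[3, 7, 7, 3, 6, 7, 176]
[3, 7, 7, 3, 6, 7]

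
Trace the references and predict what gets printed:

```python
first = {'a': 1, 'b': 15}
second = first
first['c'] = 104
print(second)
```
{'a': 1, 'b': 15, 'c': 104}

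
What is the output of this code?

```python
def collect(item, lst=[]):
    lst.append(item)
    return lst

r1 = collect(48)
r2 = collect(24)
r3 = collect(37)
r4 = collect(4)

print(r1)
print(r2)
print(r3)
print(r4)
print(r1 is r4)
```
[48, 24, 37, 4]
[48, 24, 37, 4]
[48, 24, 37, 4]
[48, 24, 37, 4]
True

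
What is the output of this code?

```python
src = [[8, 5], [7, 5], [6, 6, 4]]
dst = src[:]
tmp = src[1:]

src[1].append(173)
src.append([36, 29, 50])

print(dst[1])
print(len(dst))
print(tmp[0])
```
[7, 5, 173]
3
[7, 5, 173]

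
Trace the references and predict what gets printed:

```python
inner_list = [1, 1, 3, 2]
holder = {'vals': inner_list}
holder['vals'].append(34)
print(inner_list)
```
[1, 1, 3, 2, 34]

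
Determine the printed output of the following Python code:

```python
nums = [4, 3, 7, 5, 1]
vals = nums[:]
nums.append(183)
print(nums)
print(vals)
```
[4, 3, 7, 5, 1, 183]
[4, 3, 7, 5, 1]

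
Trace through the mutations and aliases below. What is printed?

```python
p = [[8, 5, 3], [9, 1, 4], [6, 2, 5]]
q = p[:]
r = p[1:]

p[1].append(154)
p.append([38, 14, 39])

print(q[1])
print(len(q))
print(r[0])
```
[9, 1, 4, 154]
3
[9, 1, 4, 154]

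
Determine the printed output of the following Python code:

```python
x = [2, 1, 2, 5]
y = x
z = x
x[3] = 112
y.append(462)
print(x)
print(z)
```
[2, 1, 2, 112, 462]
[2, 1, 2, 112, 462]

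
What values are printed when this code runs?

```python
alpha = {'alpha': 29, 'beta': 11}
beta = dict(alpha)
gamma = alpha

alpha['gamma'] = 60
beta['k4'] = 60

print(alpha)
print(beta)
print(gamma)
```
{'alpha': 29, 'beta': 11, 'gamma': 60}
{'alpha': 29, 'beta': 11, 'k4': 60}
{'alpha': 29, 'beta': 11, 'gamma': 60}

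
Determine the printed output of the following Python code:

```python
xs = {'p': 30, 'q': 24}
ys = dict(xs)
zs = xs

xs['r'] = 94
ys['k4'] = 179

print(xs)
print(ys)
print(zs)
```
{'p': 30, 'q': 24, 'r': 94}
{'p': 30, 'q': 24, 'k4': 179}
{'p': 30, 'q': 24, 'r': 94}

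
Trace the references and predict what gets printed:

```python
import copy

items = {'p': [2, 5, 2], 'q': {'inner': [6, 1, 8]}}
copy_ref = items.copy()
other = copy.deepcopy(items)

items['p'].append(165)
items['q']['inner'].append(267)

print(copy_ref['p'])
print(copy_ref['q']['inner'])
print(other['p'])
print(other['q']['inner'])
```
[2, 5, 2, 165]
[6, 1, 8, 267]
[2, 5, 2]
[6, 1, 8]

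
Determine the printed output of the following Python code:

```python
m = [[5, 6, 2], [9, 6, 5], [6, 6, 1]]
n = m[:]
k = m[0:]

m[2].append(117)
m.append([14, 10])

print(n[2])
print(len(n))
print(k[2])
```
[6, 6, 1, 117]
3
[6, 6, 1, 117]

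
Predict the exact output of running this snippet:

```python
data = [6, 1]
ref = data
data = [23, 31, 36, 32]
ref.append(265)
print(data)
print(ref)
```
[23, 31, 36, 32]
[6, 1, 265]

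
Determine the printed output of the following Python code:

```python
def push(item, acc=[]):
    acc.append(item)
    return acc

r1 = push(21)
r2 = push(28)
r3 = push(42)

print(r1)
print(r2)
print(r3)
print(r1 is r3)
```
[21, 28, 42]
[21, 28, 42]
[21, 28, 42]
True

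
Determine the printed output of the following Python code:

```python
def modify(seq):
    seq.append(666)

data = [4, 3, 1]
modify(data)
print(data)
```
[4, 3, 1, 666]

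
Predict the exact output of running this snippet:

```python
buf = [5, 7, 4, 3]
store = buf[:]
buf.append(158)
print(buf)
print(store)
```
[5, 7, 4, 3, 158]
[5, 7, 4, 3]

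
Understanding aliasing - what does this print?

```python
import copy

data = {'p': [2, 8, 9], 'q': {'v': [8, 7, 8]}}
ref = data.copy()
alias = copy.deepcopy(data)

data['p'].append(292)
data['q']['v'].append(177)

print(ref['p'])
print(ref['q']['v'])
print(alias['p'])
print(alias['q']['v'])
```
[2, 8, 9, 292]
[8, 7, 8, 177]
[2, 8, 9]
[8, 7, 8]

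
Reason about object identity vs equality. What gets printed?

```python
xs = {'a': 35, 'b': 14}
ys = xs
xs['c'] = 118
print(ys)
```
{'a': 35, 'b': 14, 'c': 118}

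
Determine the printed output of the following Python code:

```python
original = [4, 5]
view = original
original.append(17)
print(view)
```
[4, 5, 17]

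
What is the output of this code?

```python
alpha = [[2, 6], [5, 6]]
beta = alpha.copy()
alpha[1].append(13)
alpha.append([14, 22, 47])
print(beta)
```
[[2, 6], [5, 6, 13]]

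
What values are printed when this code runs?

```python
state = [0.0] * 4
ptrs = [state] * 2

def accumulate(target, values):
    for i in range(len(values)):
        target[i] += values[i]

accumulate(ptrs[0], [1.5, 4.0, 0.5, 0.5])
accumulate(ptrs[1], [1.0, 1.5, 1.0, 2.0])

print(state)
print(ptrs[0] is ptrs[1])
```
[2.5, 5.5, 1.5, 2.5]
True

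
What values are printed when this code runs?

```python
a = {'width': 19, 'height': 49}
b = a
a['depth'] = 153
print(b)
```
{'width': 19, 'height': 49, 'depth': 153}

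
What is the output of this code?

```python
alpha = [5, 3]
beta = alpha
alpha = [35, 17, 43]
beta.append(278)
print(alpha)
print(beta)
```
[35, 17, 43]
[5, 3, 278]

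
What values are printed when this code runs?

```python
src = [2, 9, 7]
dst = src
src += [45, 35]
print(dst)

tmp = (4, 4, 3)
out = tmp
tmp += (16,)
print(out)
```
[2, 9, 7, 45, 35]
(4, 4, 3)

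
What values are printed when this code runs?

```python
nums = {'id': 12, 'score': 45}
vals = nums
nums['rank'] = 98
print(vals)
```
{'id': 12, 'score': 45, 'rank': 98}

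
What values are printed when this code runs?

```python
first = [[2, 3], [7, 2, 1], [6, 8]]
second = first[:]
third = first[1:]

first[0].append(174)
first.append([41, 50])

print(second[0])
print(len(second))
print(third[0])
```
[2, 3, 174]
3
[7, 2, 1]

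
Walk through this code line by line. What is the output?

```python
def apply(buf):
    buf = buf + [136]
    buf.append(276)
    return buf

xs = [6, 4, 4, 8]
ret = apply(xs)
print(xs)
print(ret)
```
[6, 4, 4, 8]
[6, 4, 4, 8, 136, 276]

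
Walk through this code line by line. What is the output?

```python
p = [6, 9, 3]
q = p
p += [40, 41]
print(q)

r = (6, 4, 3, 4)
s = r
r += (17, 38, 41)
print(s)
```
[6, 9, 3, 40, 41]
(6, 4, 3, 4)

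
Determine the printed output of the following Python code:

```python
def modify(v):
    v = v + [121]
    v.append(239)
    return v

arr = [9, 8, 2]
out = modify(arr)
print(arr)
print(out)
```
[9, 8, 2]
[9, 8, 2, 121, 239]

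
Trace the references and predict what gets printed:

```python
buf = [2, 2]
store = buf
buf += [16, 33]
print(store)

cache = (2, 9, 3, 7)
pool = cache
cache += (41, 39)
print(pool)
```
[2, 2, 16, 33]
(2, 9, 3, 7)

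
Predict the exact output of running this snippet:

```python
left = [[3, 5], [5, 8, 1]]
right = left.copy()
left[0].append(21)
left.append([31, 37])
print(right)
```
[[3, 5, 21], [5, 8, 1]]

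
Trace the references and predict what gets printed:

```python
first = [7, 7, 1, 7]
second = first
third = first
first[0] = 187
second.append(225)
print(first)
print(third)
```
[187, 7, 1, 7, 225]
[187, 7, 1, 7, 225]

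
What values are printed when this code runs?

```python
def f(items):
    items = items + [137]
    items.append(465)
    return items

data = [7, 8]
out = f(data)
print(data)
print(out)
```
[7, 8]
[7, 8, 137, 465]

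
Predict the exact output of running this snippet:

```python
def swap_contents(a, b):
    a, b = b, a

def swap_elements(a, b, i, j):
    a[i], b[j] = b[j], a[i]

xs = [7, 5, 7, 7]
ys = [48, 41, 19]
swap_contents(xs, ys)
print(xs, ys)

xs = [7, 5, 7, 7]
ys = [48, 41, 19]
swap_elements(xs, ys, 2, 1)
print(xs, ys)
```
[7, 5, 7, 7] [48, 41, 19]
[7, 5, 41, 7] [48, 7, 19]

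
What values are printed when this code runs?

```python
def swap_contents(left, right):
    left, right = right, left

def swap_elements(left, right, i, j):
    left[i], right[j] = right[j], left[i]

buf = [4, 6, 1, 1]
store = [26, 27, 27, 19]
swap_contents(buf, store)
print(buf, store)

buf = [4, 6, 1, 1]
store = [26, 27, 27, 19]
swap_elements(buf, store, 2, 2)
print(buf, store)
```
[4, 6, 1, 1] [26, 27, 27, 19]
[4, 6, 27, 1] [26, 27, 1, 19]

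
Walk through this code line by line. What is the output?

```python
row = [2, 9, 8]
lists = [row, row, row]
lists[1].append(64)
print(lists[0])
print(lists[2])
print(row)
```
[2, 9, 8, 64]
[2, 9, 8, 64]
[2, 9, 8, 64]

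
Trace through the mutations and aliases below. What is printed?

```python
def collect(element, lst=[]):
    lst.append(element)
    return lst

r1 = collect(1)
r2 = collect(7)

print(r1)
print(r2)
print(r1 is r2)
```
[1, 7]
[1, 7]
True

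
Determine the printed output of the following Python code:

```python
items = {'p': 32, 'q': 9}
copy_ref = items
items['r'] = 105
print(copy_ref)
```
{'p': 32, 'q': 9, 'r': 105}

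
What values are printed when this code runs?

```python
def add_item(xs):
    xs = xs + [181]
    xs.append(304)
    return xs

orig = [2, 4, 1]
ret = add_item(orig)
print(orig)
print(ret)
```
[2, 4, 1]
[2, 4, 1, 181, 304]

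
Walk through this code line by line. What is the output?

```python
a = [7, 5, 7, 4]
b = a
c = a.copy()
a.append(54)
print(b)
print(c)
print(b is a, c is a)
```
[7, 5, 7, 4, 54]
[7, 5, 7, 4]
True False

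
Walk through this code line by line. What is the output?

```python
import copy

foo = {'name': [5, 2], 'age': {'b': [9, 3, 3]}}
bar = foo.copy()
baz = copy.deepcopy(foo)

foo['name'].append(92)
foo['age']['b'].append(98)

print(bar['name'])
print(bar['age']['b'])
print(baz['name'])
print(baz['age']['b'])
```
[5, 2, 92]
[9, 3, 3, 98]
[5, 2]
[9, 3, 3]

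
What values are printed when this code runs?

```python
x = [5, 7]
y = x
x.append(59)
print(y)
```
[5, 7, 59]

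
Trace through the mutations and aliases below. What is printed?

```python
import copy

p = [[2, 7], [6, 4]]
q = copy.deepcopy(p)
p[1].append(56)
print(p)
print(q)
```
[[2, 7], [6, 4, 56]]
[[2, 7], [6, 4]]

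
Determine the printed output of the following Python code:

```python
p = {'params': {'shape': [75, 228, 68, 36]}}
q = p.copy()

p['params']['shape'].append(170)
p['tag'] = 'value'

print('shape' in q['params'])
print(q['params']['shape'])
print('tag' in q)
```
True
[75, 228, 68, 36, 170]
False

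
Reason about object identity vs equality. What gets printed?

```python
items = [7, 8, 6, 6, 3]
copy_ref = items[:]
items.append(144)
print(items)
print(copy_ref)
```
[7, 8, 6, 6, 3, 144]
[7, 8, 6, 6, 3]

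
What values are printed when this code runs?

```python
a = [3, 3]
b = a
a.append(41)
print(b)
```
[3, 3, 41]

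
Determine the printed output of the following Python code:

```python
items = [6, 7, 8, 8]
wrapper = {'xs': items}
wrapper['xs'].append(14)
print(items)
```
[6, 7, 8, 8, 14]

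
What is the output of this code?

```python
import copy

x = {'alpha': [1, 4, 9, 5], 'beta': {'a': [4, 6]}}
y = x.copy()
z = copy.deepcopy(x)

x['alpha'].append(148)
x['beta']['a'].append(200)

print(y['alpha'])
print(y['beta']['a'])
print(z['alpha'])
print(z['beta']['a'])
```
[1, 4, 9, 5, 148]
[4, 6, 200]
[1, 4, 9, 5]
[4, 6]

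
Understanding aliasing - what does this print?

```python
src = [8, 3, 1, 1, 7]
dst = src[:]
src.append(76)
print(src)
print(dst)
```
[8, 3, 1, 1, 7, 76]
[8, 3, 1, 1, 7]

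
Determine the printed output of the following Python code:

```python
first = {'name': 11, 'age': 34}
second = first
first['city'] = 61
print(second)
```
{'name': 11, 'age': 34, 'city': 61}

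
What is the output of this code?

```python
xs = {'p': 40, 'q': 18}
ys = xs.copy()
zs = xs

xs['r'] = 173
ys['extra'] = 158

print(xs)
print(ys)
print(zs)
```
{'p': 40, 'q': 18, 'r': 173}
{'p': 40, 'q': 18, 'extra': 158}
{'p': 40, 'q': 18, 'r': 173}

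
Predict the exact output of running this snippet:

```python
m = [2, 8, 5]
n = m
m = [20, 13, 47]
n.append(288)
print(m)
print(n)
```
[20, 13, 47]
[2, 8, 5, 288]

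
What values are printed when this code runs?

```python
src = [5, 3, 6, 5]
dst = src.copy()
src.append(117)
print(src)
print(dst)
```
[5, 3, 6, 5, 117]
[5, 3, 6, 5]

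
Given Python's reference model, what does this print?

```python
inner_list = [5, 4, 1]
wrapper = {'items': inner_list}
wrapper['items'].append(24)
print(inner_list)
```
[5, 4, 1, 24]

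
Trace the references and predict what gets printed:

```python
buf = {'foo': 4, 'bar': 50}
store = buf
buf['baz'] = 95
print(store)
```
{'foo': 4, 'bar': 50, 'baz': 95}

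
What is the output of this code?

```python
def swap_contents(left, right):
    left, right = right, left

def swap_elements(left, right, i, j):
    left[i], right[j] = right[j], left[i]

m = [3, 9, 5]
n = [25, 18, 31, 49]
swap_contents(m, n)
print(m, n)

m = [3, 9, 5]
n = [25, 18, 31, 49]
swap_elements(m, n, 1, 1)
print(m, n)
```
[3, 9, 5] [25, 18, 31, 49]
[3, 18, 5] [25, 9, 31, 49]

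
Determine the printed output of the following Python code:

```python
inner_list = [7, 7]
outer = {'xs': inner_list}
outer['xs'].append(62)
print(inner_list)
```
[7, 7, 62]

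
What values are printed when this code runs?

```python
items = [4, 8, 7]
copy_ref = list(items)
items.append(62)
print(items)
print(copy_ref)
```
[4, 8, 7, 62]
[4, 8, 7]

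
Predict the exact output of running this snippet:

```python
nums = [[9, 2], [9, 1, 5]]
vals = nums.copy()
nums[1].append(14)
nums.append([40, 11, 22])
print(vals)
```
[[9, 2], [9, 1, 5, 14]]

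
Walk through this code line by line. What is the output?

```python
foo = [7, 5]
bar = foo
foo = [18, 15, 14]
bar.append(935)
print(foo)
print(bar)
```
[18, 15, 14]
[7, 5, 935]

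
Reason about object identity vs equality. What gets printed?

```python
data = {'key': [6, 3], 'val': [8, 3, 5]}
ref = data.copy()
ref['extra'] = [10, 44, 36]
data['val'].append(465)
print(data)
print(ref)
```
{'key': [6, 3], 'val': [8, 3, 5, 465]}
{'key': [6, 3], 'val': [8, 3, 5, 465], 'extra': [10, 44, 36]}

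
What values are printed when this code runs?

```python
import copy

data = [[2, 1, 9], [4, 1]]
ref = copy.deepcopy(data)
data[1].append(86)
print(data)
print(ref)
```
[[2, 1, 9], [4, 1, 86]]
[[2, 1, 9], [4, 1]]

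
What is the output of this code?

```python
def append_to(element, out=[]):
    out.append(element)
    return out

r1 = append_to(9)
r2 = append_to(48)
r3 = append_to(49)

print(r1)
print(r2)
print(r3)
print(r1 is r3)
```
[9, 48, 49]
[9, 48, 49]
[9, 48, 49]
True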